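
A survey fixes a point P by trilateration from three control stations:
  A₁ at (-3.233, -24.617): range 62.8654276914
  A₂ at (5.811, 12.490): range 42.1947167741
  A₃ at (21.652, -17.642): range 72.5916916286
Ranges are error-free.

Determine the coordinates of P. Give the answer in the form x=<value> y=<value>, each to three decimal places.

x=-31.958 y=31.302

eq1: (x + 3.233)² + (y + 24.617)² = 62.8654276914²
eq2: (x − 5.811)² + (y − 12.490)² = 42.1947167741²
eq3: (x − 21.652)² + (y + 17.642)² = 72.5916916286²
eq1−eq2, eq1−eq3 (x²,y² cancel):
  18.088·x + 74.214·y = 1744.986718
  49.770·x + 13.950·y = -1153.891405
det = 18.088·13.950 − 74.214·49.770 = -3441.303180
x = (1744.986718·13.950 − 74.214·-1153.891405) / -3441.303180 = -31.958086
y = (18.088·-1153.891405 − 1744.986718·49.770) / -3441.303180 = 31.301972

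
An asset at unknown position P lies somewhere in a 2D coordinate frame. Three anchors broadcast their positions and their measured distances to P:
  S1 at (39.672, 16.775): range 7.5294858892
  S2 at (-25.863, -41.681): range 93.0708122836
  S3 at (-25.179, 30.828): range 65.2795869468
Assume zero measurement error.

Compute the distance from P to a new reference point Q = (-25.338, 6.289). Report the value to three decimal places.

67.558

eq1: (x − 39.672)² + (y − 16.775)² = 7.5294858892²
eq2: (x + 25.863)² + (y + 41.681)² = 93.0708122836²
eq3: (x + 25.179)² + (y − 30.828)² = 65.2795869468²
eq3−eq1, eq3−eq2 (x²,y² cancel):
  129.702·x − 28.106·y = 4475.651898
  -1.368·x − 145.018·y = -3578.898722
det = 129.702·-145.018 − -28.106·-1.368 = -18847.573644
x = (4475.651898·-145.018 − -28.106·-3578.898722) / -18847.573644 = 39.773746
y = (129.702·-3578.898722 − 4475.651898·-1.368) / -18847.573644 = 24.303798
|P − Q| = √((39.773746 − -25.338)² + (24.303798 − 6.289)²) = 67.557919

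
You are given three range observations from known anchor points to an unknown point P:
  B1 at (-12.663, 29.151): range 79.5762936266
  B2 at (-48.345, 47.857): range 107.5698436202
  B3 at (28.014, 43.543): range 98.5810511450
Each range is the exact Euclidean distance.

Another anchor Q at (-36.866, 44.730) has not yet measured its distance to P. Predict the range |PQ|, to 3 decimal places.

eq1: (x + 12.663)² + (y − 29.151)² = 79.5762936266²
eq2: (x + 48.345)² + (y − 47.857)² = 107.5698436202²
eq3: (x − 28.014)² + (y − 43.543)² = 98.5810511450²
eq3−eq1, eq3−eq2 (x²,y² cancel):
  -81.354·x − 28.784·y = 1715.192463
  -152.718·x + 8.628·y = 93.706817
det = -81.354·8.628 − -28.784·-152.718 = -5097.757224
x = (1715.192463·8.628 − -28.784·93.706817) / -5097.757224 = -3.432085
y = (-81.354·93.706817 − 1715.192463·-152.718) / -5097.757224 = -49.888084
|P − Q| = √((-3.432085 − -36.866)² + (-49.888084 − 44.730)²) = 100.351424

100.351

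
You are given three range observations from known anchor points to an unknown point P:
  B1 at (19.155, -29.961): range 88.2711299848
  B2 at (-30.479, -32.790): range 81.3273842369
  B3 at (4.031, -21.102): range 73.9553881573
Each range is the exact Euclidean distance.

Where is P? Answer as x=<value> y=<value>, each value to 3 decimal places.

x=-22.055 y=48.100

eq1: (x − 19.155)² + (y + 29.961)² = 88.2711299848²
eq2: (x + 30.479)² + (y + 32.790)² = 81.3273842369²
eq3: (x − 4.031)² + (y + 21.102)² = 73.9553881573²
eq2−eq3, eq2−eq1 (x²,y² cancel):
  69.020·x + 23.376·y = -397.866187
  99.268·x + 5.658·y = -1917.226957
det = 69.020·5.658 − 23.376·99.268 = -1929.973608
x = (-397.866187·5.658 − 23.376·-1917.226957) / -1929.973608 = -22.055209
y = (69.020·-1917.226957 − -397.866187·99.268) / -1929.973608 = 48.099945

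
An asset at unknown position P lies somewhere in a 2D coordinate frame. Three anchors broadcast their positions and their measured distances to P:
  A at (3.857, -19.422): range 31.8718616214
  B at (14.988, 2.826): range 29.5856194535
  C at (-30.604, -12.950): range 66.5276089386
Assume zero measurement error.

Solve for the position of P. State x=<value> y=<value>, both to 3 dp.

x=35.709 y=-18.292

eq1: (x − 3.857)² + (y + 19.422)² = 31.8718616214²
eq2: (x − 14.988)² + (y − 2.826)² = 29.5856194535²
eq3: (x + 30.604)² + (y + 12.950)² = 66.5276089386²
eq3−eq2, eq3−eq1 (x²,y² cancel):
  91.184·x + 31.552·y = 2678.932977
  68.922·x − 12.944·y = 2697.890405
det = 91.184·-12.944 − 31.552·68.922 = -3354.912640
x = (2678.932977·-12.944 − 31.552·2697.890405) / -3354.912640 = 35.708813
y = (91.184·2697.890405 − 2678.932977·68.922) / -3354.912640 = -18.291689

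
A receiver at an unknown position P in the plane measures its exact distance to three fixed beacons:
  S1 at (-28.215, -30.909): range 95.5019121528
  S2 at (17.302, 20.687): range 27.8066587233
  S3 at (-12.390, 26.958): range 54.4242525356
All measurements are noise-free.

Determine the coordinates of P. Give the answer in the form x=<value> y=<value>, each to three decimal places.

eq1: (x + 28.215)² + (y + 30.909)² = 95.5019121528²
eq2: (x − 17.302)² + (y − 20.687)² = 27.8066587233²
eq3: (x + 12.390)² + (y − 26.958)² = 54.4242525356²
eq2−eq3, eq2−eq1 (x²,y² cancel):
  -59.384·x + 12.542·y = -2035.854304
  -91.034·x − 103.192·y = -7323.263622
det = -59.384·-103.192 − 12.542·-91.034 = 7269.702156
x = (-2035.854304·-103.192 − 12.542·-7323.263622) / 7269.702156 = 41.532960
y = (-59.384·-7323.263622 − -2035.854304·-91.034) / 7269.702156 = 34.327779

x=41.533 y=34.328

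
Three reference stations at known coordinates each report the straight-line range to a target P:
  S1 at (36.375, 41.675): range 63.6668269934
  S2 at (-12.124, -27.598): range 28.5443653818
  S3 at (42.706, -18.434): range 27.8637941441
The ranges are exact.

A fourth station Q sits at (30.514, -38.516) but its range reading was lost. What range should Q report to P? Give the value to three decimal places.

25.626

eq1: (x − 36.375)² + (y − 41.675)² = 63.6668269934²
eq2: (x + 12.124)² + (y + 27.598)² = 28.5443653818²
eq3: (x − 42.706)² + (y + 18.434)² = 27.8637941441²
eq3−eq2, eq3−eq1 (x²,y² cancel):
  -109.660·x − 18.328·y = -1293.363583
  -12.662·x + 120.218·y = -2380.742377
det = -109.660·120.218 − -18.328·-12.662 = -13415.175016
x = (-1293.363583·120.218 − -18.328·-2380.742377) / -13415.175016 = 14.842880
y = (-109.660·-2380.742377 − -1293.363583·-12.662) / -13415.175016 = -18.240212
|P − Q| = √((14.842880 − 30.514)² + (-18.240212 − -38.516)²) = 25.625994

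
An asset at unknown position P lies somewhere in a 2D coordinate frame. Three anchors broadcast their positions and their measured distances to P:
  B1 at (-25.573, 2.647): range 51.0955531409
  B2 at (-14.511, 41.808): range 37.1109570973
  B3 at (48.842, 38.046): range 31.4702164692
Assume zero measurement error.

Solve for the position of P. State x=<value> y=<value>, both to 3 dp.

x=19.441 y=26.824

eq1: (x + 25.573)² + (y − 2.647)² = 51.0955531409²
eq2: (x + 14.511)² + (y − 41.808)² = 37.1109570973²
eq3: (x − 48.842)² + (y − 38.046)² = 31.4702164692²
eq1−eq2, eq1−eq3 (x²,y² cancel):
  22.124·x + 78.322·y = 2531.025461
  148.830·x + 70.798·y = 4792.435168
det = 22.124·70.798 − 78.322·148.830 = -10090.328308
x = (2531.025461·70.798 − 78.322·4792.435168) / -10090.328308 = 19.440553
y = (22.124·4792.435168 − 2531.025461·148.830) / -10090.328308 = 26.824170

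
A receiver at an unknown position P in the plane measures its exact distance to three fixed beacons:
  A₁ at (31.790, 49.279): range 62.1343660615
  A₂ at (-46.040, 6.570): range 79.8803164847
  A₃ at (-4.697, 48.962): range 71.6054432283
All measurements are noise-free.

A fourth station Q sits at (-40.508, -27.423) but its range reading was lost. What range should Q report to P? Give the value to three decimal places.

73.411

eq1: (x − 31.790)² + (y − 49.279)² = 62.1343660615²
eq2: (x + 46.040)² + (y − 6.570)² = 79.8803164847²
eq3: (x + 4.697)² + (y − 48.962)² = 71.6054432283²
eq1−eq3, eq1−eq2 (x²,y² cancel):
  -72.974·x − 0.634·y = -2286.344742
  -155.660·x − 85.418·y = -3796.362957
det = -72.974·-85.418 − -0.634·-155.660 = 6134.604692
x = (-2286.344742·-85.418 − -0.634·-3796.362957) / 6134.604692 = 31.442629
y = (-72.974·-3796.362957 − -2286.344742·-155.660) / 6134.604692 = -12.854395
|P − Q| = √((31.442629 − -40.508)² + (-12.854395 − -27.423)²) = 73.410744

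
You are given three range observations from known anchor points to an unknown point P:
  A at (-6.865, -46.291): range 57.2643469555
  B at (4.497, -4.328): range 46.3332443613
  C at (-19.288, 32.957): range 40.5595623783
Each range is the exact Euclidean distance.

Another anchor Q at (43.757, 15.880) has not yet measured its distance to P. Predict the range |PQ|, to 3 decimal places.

eq1: (x + 6.865)² + (y + 46.291)² = 57.2643469555²
eq2: (x − 4.497)² + (y + 4.328)² = 46.3332443613²
eq3: (x + 19.288)² + (y − 32.957)² = 40.5595623783²
eq3−eq2, eq3−eq1 (x²,y² cancel):
  47.570·x − 74.570·y = -1920.927633
  24.846·x − 158.496·y = -902.333219
det = 47.570·-158.496 − -74.570·24.846 = -5686.888500
x = (-1920.927633·-158.496 − -74.570·-902.333219) / -5686.888500 = -41.705118
y = (47.570·-902.333219 − -1920.927633·24.846) / -5686.888500 = -0.844641
|P − Q| = √((-41.705118 − 43.757)² + (-0.844641 − 15.880)²) = 87.083220

87.083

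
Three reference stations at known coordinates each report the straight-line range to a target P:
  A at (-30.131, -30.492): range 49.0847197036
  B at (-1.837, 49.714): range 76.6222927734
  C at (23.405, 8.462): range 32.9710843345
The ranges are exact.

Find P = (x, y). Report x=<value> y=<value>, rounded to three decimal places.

x=18.542 y=-24.148

eq1: (x + 30.131)² + (y + 30.492)² = 49.0847197036²
eq2: (x + 1.837)² + (y − 49.714)² = 76.6222927734²
eq3: (x − 23.405)² + (y − 8.462)² = 32.9710843345²
eq3−eq1, eq3−eq2 (x²,y² cancel):
  -107.072·x − 77.908·y = -103.977550
  -50.484·x + 82.504·y = -2928.426452
det = -107.072·82.504 − -77.908·-50.484 = -12766.975760
x = (-103.977550·82.504 − -77.908·-2928.426452) / -12766.975760 = 18.542090
y = (-107.072·-2928.426452 − -103.977550·-50.484) / -12766.975760 = -24.148497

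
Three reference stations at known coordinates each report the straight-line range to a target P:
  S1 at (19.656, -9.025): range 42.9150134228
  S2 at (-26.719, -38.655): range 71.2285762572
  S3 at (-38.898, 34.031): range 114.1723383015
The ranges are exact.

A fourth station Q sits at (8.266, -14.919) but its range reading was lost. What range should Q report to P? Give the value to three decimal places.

eq1: (x − 19.656)² + (y + 9.025)² = 42.9150134228²
eq2: (x + 26.719)² + (y + 38.655)² = 71.2285762572²
eq3: (x + 38.898)² + (y − 34.031)² = 114.1723383015²
eq2−eq1, eq2−eq3 (x²,y² cancel):
  92.750·x + 59.260·y = 1491.506674
  -24.358·x + 145.372·y = -7498.763379
det = 92.750·145.372 − 59.260·-24.358 = 14926.708080
x = (1491.506674·145.372 − 59.260·-7498.763379) / 14926.708080 = 44.296440
y = (92.750·-7498.763379 − 1491.506674·-24.358) / 14926.708080 = -44.161122
|P − Q| = √((44.296440 − 8.266)² + (-44.161122 − -14.919)²) = 46.403602

46.404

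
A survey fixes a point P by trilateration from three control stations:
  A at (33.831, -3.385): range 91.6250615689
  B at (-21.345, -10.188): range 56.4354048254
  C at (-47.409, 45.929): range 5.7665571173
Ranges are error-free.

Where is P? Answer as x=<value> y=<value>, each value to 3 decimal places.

eq1: (x − 33.831)² + (y + 3.385)² = 91.6250615689²
eq2: (x + 21.345)² + (y + 10.188)² = 56.4354048254²
eq3: (x + 47.409)² + (y − 45.929)² = 5.7665571173²
eq1−eq2, eq1−eq3 (x²,y² cancel):
  -110.352·x − 13.606·y = 4613.606573
  -162.480·x + 98.628·y = 11562.990263
det = -110.352·98.628 − -13.606·-162.480 = -13094.499936
x = (4613.606573·98.628 − -13.606·11562.990263) / -13094.499936 = -46.764431
y = (-110.352·11562.990263 − 4613.606573·-162.480) / -13094.499936 = 40.198580

x=-46.764 y=40.199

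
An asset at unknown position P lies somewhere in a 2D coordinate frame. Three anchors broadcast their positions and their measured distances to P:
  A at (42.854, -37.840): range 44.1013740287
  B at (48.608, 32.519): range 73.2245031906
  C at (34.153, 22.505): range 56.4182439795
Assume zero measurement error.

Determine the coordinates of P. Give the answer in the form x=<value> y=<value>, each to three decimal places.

eq1: (x − 42.854)² + (y + 37.840)² = 44.1013740287²
eq2: (x − 48.608)² + (y − 32.519)² = 73.2245031906²
eq3: (x − 34.153)² + (y − 22.505)² = 56.4182439795²
eq3−eq2, eq3−eq1 (x²,y² cancel):
  28.910·x + 20.028·y = -431.489023
  17.402·x − 120.690·y = 2833.515545
det = 28.910·-120.690 − 20.028·17.402 = -3837.675156
x = (-431.489023·-120.690 − 20.028·2833.515545) / -3837.675156 = 1.217727
y = (28.910·2833.515545 − -431.489023·17.402) / -3837.675156 = -23.302052

x=1.218 y=-23.302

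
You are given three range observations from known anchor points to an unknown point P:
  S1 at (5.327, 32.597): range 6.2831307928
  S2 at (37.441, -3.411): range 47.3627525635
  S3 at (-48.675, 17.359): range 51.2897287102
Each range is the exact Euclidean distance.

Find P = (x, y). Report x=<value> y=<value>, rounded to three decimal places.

x=1.593 y=27.543

eq1: (x − 5.327)² + (y − 32.597)² = 6.2831307928²
eq2: (x − 37.441)² + (y + 3.411)² = 47.3627525635²
eq3: (x + 48.675)² + (y − 17.359)² = 51.2897287102²
eq3−eq2, eq3−eq1 (x²,y² cancel):
  172.232·x − 41.540·y = -869.721163
  108.004·x + 30.476·y = 1011.509371
det = 172.232·30.476 − -41.540·108.004 = 9735.428592
x = (-869.721163·30.476 − -41.540·1011.509371) / 9735.428592 = 1.593405
y = (172.232·1011.509371 − -869.721163·108.004) / 9735.428592 = 27.543487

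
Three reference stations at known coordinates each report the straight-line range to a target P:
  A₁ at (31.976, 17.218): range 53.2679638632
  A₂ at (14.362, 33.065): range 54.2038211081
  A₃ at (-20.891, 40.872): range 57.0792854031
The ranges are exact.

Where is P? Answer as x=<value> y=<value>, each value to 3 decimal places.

eq1: (x − 31.976)² + (y − 17.218)² = 53.2679638632²
eq2: (x − 14.362)² + (y − 33.065)² = 54.2038211081²
eq3: (x + 20.891)² + (y − 40.872)² = 57.0792854031²
eq3−eq2, eq3−eq1 (x²,y² cancel):
  70.506·x − 15.614·y = -487.402397
  105.734·x − 47.308·y = -367.461317
det = 70.506·-47.308 − -15.614·105.734 = -1684.567172
x = (-487.402397·-47.308 − -15.614·-367.461317) / -1684.567172 = -10.281865
y = (70.506·-367.461317 − -487.402397·105.734) / -1684.567172 = -15.212678

x=-10.282 y=-15.213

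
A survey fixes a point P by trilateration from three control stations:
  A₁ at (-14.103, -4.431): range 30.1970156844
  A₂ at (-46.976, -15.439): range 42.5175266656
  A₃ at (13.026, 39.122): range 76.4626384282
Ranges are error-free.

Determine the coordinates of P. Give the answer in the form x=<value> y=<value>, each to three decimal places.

x=-8.801 y=-34.159

eq1: (x + 14.103)² + (y + 4.431)² = 30.1970156844²
eq2: (x + 46.976)² + (y + 15.439)² = 42.5175266656²
eq3: (x − 13.026)² + (y − 39.122)² = 76.4626384282²
eq3−eq1, eq3−eq2 (x²,y² cancel):
  -54.258·x − 87.106·y = 3452.996129
  -120.004·x − 109.122·y = 4783.694739
det = -54.258·-109.122 − -87.106·-120.004 = -4532.326948
x = (3452.996129·-109.122 − -87.106·4783.694739) / -4532.326948 = -8.801366
y = (-54.258·4783.694739 − 3452.996129·-120.004) / -4532.326948 = -34.158974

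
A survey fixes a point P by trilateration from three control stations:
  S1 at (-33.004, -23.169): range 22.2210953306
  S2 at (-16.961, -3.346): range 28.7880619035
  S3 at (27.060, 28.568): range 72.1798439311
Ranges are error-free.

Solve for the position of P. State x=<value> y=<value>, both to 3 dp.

x=-12.523 y=-31.790

eq1: (x + 33.004)² + (y + 23.169)² = 22.2210953306²
eq2: (x + 16.961)² + (y + 3.346)² = 28.7880619035²
eq3: (x − 27.060)² + (y − 28.568)² = 72.1798439311²
eq3−eq2, eq3−eq1 (x²,y² cancel):
  -88.042·x − 63.828·y = 3131.674375
  -120.128·x − 103.474·y = 4793.845145
det = -88.042·-103.474 − -63.828·-120.128 = 1442.527924
x = (3131.674375·-103.474 − -63.828·4793.845145) / 1442.527924 = -12.523381
y = (-88.042·4793.845145 − 3131.674375·-120.128) / 1442.527924 = -31.789981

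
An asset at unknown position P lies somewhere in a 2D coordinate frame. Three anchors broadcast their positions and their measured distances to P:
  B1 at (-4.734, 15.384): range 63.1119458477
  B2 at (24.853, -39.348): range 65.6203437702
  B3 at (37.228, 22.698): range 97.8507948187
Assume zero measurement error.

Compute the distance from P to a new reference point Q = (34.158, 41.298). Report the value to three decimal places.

eq1: (x + 4.734)² + (y − 15.384)² = 63.1119458477²
eq2: (x − 24.853)² + (y + 39.348)² = 65.6203437702²
eq3: (x − 37.228)² + (y − 22.698)² = 97.8507948187²
eq1−eq2, eq1−eq3 (x²,y² cancel):
  59.174·x − 109.464·y = 1583.946693
  83.924·x + 14.628·y = -3949.615362
det = 59.174·14.628 − -109.464·83.924 = 10052.254008
x = (1583.946693·14.628 − -109.464·-3949.615362) / 10052.254008 = -40.704376
y = (59.174·-3949.615362 − 1583.946693·83.924) / 10052.254008 = -36.473977
|P − Q| = √((-40.704376 − 34.158)² + (-36.473977 − 41.298)²) = 107.948394

107.948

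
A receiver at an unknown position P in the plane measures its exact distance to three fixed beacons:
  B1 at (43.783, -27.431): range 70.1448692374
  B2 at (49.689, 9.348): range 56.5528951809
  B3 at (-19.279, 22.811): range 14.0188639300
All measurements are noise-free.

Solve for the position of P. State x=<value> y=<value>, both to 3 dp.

eq1: (x − 43.783)² + (y + 27.431)² = 70.1448692374²
eq2: (x − 49.689)² + (y − 9.348)² = 56.5528951809²
eq3: (x + 19.279)² + (y − 22.811)² = 14.0188639300²
eq2−eq3, eq2−eq1 (x²,y² cancel):
  -137.936·x + 26.926·y = 1337.341144
  -11.812·x − 73.558·y = -1609.043702
det = -137.936·-73.558 − 26.926·-11.812 = 10464.346200
x = (1337.341144·-73.558 − 26.926·-1609.043702) / 10464.346200 = -5.260437
y = (-137.936·-1609.043702 − 1337.341144·-11.812) / 10464.346200 = 22.719214

x=-5.260 y=22.719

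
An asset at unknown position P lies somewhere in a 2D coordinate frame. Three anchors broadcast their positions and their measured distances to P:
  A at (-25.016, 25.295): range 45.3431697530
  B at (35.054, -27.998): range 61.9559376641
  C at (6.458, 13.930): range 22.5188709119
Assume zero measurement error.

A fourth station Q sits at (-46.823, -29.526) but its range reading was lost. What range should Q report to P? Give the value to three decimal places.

eq1: (x + 25.016)² + (y − 25.295)² = 45.3431697530²
eq2: (x − 35.054)² + (y + 27.998)² = 61.9559376641²
eq3: (x − 6.458)² + (y − 13.930)² = 22.5188709119²
eq2−eq3, eq2−eq1 (x²,y² cancel):
  -57.192·x + 83.856·y = 1554.518409
  -120.140·x + 106.586·y = 1035.501530
det = -57.192·106.586 − 83.856·-120.140 = 3978.593328
x = (1554.518409·106.586 − 83.856·1035.501530) / 3978.593328 = 19.820292
y = (-57.192·1035.501530 − 1554.518409·-120.140) / 3978.593328 = 32.055912
|P − Q| = √((19.820292 − -46.823)² + (32.055912 − -29.526)²) = 90.739519

90.740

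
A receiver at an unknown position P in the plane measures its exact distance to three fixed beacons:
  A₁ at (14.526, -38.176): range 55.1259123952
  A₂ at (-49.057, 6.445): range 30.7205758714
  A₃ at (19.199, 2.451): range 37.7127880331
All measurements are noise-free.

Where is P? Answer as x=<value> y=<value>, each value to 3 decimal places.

eq1: (x − 14.526)² + (y + 38.176)² = 55.1259123952²
eq2: (x + 49.057)² + (y − 6.445)² = 30.7205758714²
eq3: (x − 19.199)² + (y − 2.451)² = 37.7127880331²
eq1−eq2, eq1−eq3 (x²,y² cancel):
  -127.166·x + 89.242·y = 2874.828058
  9.346·x + 81.254·y = 322.809186
det = -127.166·81.254 − 89.242·9.346 = -11166.801896
x = (2874.828058·81.254 − 89.242·322.809186) / -11166.801896 = -18.338567
y = (-127.166·322.809186 − 2874.828058·9.346) / -11166.801896 = 6.082180

x=-18.339 y=6.082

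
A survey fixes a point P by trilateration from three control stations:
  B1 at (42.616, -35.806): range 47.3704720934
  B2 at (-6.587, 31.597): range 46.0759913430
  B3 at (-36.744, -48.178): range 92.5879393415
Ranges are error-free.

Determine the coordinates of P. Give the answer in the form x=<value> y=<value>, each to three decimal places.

x=34.567 y=10.876

eq1: (x − 42.616)² + (y + 35.806)² = 47.3704720934²
eq2: (x + 6.587)² + (y − 31.597)² = 46.0759913430²
eq3: (x + 36.744)² + (y + 48.178)² = 92.5879393415²
eq2−eq1, eq2−eq3 (x²,y² cancel):
  98.406·x − 134.806·y = 1935.469466
  -60.314·x − 159.550·y = -3820.047291
det = 98.406·-159.550 − -134.806·-60.314 = -23831.366384
x = (1935.469466·-159.550 − -134.806·-3820.047291) / -23831.366384 = 34.566606
y = (98.406·-3820.047291 − 1935.469466·-60.314) / -23831.366384 = 10.875569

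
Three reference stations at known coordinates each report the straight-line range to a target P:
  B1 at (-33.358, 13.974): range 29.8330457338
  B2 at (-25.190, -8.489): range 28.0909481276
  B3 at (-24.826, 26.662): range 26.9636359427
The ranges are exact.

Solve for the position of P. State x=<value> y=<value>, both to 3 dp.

eq1: (x + 33.358)² + (y − 13.974)² = 29.8330457338²
eq2: (x + 25.190)² + (y + 8.489)² = 28.0909481276²
eq3: (x + 24.826)² + (y − 26.662)² = 26.9636359427²
eq3−eq2, eq3−eq1 (x²,y² cancel):
  -0.728·x − 70.302·y = -682.657002
  -17.064·x − 25.376·y = -182.136635
det = -0.728·-25.376 − -70.302·-17.064 = -1181.159600
x = (-682.657002·-25.376 − -70.302·-182.136635) / -1181.159600 = -3.825507
y = (-0.728·-182.136635 − -682.657002·-17.064) / -1181.159600 = 9.749964

x=-3.826 y=9.750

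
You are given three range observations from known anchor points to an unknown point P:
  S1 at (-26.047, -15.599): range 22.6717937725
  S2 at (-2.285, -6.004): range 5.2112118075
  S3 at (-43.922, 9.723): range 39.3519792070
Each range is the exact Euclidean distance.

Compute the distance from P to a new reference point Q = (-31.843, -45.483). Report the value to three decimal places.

48.839

eq1: (x + 26.047)² + (y + 15.599)² = 22.6717937725²
eq2: (x + 2.285)² + (y + 6.004)² = 5.2112118075²
eq3: (x + 43.922)² + (y − 9.723)² = 39.3519792070²
eq2−eq3, eq2−eq1 (x²,y² cancel):
  -83.274·x + 31.454·y = 460.988033
  -47.524·x − 19.190·y = 393.652265
det = -83.274·-19.190 − 31.454·-47.524 = 3092.847956
x = (460.988033·-19.190 − 31.454·393.652265) / 3092.847956 = -6.863674
y = (-83.274·393.652265 − 460.988033·-47.524) / 3092.847956 = -3.515531
|P − Q| = √((-6.863674 − -31.843)² + (-3.515531 − -45.483)²) = 48.838870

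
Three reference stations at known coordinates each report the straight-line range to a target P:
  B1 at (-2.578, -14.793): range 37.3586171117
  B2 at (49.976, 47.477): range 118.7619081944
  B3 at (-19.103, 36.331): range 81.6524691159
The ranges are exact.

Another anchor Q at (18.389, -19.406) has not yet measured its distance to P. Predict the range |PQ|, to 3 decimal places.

eq1: (x + 2.578)² + (y + 14.793)² = 37.3586171117²
eq2: (x − 49.976)² + (y − 47.477)² = 118.7619081944²
eq3: (x + 19.103)² + (y − 36.331)² = 81.6524691159²
eq1−eq3, eq1−eq2 (x²,y² cancel):
  -33.050·x + 102.248·y = -3812.072203
  105.108·x + 124.540·y = -8182.537393
det = -33.050·124.540 − 102.248·105.108 = -14863.129784
x = (-3812.072203·124.540 − 102.248·-8182.537393) / -14863.129784 = -24.348345
y = (-33.050·-8182.537393 − -3812.072203·105.108) / -14863.129784 = -45.152815
|P − Q| = √((-24.348345 − 18.389)² + (-45.152815 − -19.406)²) = 49.893678

49.894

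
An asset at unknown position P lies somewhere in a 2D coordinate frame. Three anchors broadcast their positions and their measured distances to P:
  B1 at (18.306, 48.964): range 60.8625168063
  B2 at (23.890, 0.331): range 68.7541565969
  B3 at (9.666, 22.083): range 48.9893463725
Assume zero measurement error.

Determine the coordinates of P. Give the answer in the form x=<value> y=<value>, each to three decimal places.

eq1: (x − 18.306)² + (y − 48.964)² = 60.8625168063²
eq2: (x − 23.890)² + (y − 0.331)² = 68.7541565969²
eq3: (x − 9.666)² + (y − 22.083)² = 48.9893463725²
eq2−eq1, eq2−eq3 (x²,y² cancel):
  -11.168·x + 97.266·y = 3184.629368
  -28.448·x + 43.504·y = 2337.426775
det = -11.168·43.504 − 97.266·-28.448 = 2281.170496
x = (3184.629368·43.504 − 97.266·2337.426775) / 2281.170496 = -38.930907
y = (-11.168·2337.426775 − 3184.629368·-28.448) / 2281.170496 = 28.271431

x=-38.931 y=28.271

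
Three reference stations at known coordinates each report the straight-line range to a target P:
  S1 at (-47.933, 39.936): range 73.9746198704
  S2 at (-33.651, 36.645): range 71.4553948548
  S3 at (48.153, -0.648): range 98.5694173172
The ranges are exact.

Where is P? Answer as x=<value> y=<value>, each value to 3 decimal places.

x=-44.615 y=-33.964

eq1: (x + 47.933)² + (y − 39.936)² = 73.9746198704²
eq2: (x + 33.651)² + (y − 36.645)² = 71.4553948548²
eq3: (x − 48.153)² + (y + 0.648)² = 98.5694173172²
eq1−eq3, eq1−eq2 (x²,y² cancel):
  192.172·x − 81.168·y = -5817.010917
  28.564·x − 6.582·y = -1050.839828
det = 192.172·-6.582 − -81.168·28.564 = 1053.606648
x = (-5817.010917·-6.582 − -81.168·-1050.839828) / 1053.606648 = -44.615323
y = (192.172·-1050.839828 − -5817.010917·28.564) / 1053.606648 = -33.964185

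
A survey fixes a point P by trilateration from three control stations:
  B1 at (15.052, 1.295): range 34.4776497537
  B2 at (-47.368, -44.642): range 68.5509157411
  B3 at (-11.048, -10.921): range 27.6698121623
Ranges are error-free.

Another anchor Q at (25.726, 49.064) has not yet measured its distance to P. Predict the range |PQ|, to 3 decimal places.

53.039

eq1: (x − 15.052)² + (y − 1.295)² = 34.4776497537²
eq2: (x + 47.368)² + (y + 44.642)² = 68.5509157411²
eq3: (x + 11.048)² + (y + 10.921)² = 27.6698121623²
eq3−eq1, eq3−eq2 (x²,y² cancel):
  52.200·x + 24.432·y = -436.176643
  -72.640·x − 67.442·y = 61.699499
det = 52.200·-67.442 − 24.432·-72.640 = -1745.731920
x = (-436.176643·-67.442 − 24.432·61.699499) / -1745.731920 = -15.987096
y = (52.200·61.699499 − -436.176643·-72.640) / -1745.731920 = 16.304426
|P − Q| = √((-15.987096 − 25.726)² + (16.304426 − 49.064)²) = 53.039344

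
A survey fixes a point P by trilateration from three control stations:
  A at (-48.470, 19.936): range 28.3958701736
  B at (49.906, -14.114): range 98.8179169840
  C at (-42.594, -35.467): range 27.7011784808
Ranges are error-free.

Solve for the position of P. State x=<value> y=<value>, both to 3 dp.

x=-48.750 y=-8.458

eq1: (x + 48.470)² + (y − 19.936)² = 28.3958701736²
eq2: (x − 49.906)² + (y + 14.114)² = 98.8179169840²
eq3: (x + 42.594)² + (y + 35.467)² = 27.7011784808²
eq2−eq1, eq2−eq3 (x²,y² cancel):
  -196.752·x + 68.100·y = 9015.626438
  -185.000·x − 42.706·y = 9379.968521
det = -196.752·-42.706 − 68.100·-185.000 = 21000.990912
x = (9015.626438·-42.706 − 68.100·9379.968521) / 21000.990912 = -48.749947
y = (-196.752·9379.968521 − 9015.626438·-185.000) / 21000.990912 = -8.458490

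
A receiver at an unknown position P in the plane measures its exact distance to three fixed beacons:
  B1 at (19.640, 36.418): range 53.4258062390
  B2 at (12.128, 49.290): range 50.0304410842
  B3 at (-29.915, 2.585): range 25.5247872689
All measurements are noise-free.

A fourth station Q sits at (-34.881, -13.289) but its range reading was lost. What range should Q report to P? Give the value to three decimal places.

41.237

eq1: (x − 19.640)² + (y − 36.418)² = 53.4258062390²
eq2: (x − 12.128)² + (y − 49.290)² = 50.0304410842²
eq3: (x + 29.915)² + (y − 2.585)² = 25.5247872689²
eq2−eq1, eq2−eq3 (x²,y² cancel):
  15.024·x − 25.744·y = -1215.863897
  -84.086·x − 93.410·y = 176.527236
det = 15.024·-93.410 − -25.744·-84.086 = -3568.101824
x = (-1215.863897·-93.410 − -25.744·176.527236) / -3568.101824 = -33.103978
y = (15.024·176.527236 − -1215.863897·-84.086) / -3568.101824 = 27.909794
|P − Q| = √((-33.103978 − -34.881)² + (27.909794 − -13.289)²) = 41.237100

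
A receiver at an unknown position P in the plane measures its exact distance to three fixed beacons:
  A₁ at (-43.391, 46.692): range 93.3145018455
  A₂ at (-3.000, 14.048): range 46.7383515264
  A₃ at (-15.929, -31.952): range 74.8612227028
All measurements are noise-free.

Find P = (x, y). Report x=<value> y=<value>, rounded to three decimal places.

eq1: (x + 43.391)² + (y − 46.692)² = 93.3145018455²
eq2: (x + 3.000)² + (y − 14.048)² = 46.7383515264²
eq3: (x + 15.929)² + (y + 31.952)² = 74.8612227028²
eq2−eq3, eq2−eq1 (x²,y² cancel):
  -25.858·x − 92.000·y = -2351.412120
  -80.782·x + 65.288·y = -2666.547310
det = -25.858·65.288 − -92.000·-80.782 = -9120.161104
x = (-2351.412120·65.288 − -92.000·-2666.547310) / -9120.161104 = 43.731831
y = (-25.858·-2666.547310 − -2351.412120·-80.782) / -9120.161104 = 13.267331

x=43.732 y=13.267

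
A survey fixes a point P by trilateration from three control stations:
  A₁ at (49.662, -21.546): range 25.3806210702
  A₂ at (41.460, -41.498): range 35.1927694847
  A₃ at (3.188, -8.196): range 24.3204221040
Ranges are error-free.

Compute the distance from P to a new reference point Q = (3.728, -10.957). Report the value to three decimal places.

eq1: (x − 49.662)² + (y + 21.546)² = 25.3806210702²
eq2: (x − 41.460)² + (y + 41.498)² = 35.1927694847²
eq3: (x − 3.188)² + (y + 8.196)² = 24.3204221040²
eq2−eq1, eq2−eq3 (x²,y² cancel):
  16.404·x + 39.904·y = 83.883854
  -76.544·x + 66.604·y = -2716.629751
det = 16.404·66.604 − 39.904·-76.544 = 4146.983792
x = (83.883854·66.604 − 39.904·-2716.629751) / 4146.983792 = 27.487784
y = (16.404·-2716.629751 − 83.883854·-76.544) / 4146.983792 = -9.197718
|P − Q| = √((27.487784 − 3.728)² + (-9.197718 − -10.957)²) = 23.824827

23.825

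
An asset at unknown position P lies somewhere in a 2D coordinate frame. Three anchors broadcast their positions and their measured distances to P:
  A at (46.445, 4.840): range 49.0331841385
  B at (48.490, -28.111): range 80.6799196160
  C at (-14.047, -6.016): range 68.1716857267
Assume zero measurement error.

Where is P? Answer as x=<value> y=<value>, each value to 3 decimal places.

eq1: (x − 46.445)² + (y − 4.840)² = 49.0331841385²
eq2: (x − 48.490)² + (y + 28.111)² = 80.6799196160²
eq3: (x + 14.047)² + (y + 6.016)² = 68.1716857267²
eq3−eq2, eq3−eq1 (x²,y² cancel):
  125.074·x − 44.190·y = 1046.127262
  120.984·x + 21.712·y = 4190.178748
det = 125.074·21.712 − -44.190·120.984 = 8061.889648
x = (1046.127262·21.712 − -44.190·4190.178748) / 8061.889648 = 25.785210
y = (125.074·4190.178748 − 1046.127262·120.984) / 8061.889648 = 49.308261

x=25.785 y=49.308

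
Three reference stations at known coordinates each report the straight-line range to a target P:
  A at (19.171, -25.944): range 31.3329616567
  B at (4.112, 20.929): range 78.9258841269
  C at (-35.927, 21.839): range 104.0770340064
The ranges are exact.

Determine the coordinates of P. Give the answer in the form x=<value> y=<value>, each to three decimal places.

eq1: (x − 19.171)² + (y + 25.944)² = 31.3329616567²
eq2: (x − 4.112)² + (y − 20.929)² = 78.9258841269²
eq3: (x + 35.927)² + (y − 21.839)² = 104.0770340064²
eq2−eq1, eq2−eq3 (x²,y² cancel):
  30.118·x − 93.746·y = 5833.227491
  -80.078·x + 1.820·y = -3289.974157
det = 30.118·1.820 − -93.746·-80.078 = -7452.177428
x = (5833.227491·1.820 − -93.746·-3289.974157) / -7452.177428 = 39.962205
y = (30.118·-3289.974157 − 5833.227491·-80.078) / -7452.177428 = -49.384996

x=39.962 y=-49.385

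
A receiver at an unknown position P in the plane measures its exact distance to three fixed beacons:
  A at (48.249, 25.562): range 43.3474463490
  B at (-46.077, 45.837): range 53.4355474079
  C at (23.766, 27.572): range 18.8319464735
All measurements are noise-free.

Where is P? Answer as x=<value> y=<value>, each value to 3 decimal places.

eq1: (x − 48.249)² + (y − 25.562)² = 43.3474463490²
eq2: (x + 46.077)² + (y − 45.837)² = 53.4355474079²
eq3: (x − 23.766)² + (y − 27.572)² = 18.8319464735²
eq2−eq3, eq2−eq1 (x²,y² cancel):
  139.686·x − 36.530·y = -398.367039
  188.652·x − 40.550·y = -266.382031
det = 139.686·-40.550 − -36.530·188.652 = 1227.190260
x = (-398.367039·-40.550 − -36.530·-266.382031) / 1227.190260 = 5.233783
y = (139.686·-266.382031 − -398.367039·188.652) / 1227.190260 = 30.918513

x=5.234 y=30.919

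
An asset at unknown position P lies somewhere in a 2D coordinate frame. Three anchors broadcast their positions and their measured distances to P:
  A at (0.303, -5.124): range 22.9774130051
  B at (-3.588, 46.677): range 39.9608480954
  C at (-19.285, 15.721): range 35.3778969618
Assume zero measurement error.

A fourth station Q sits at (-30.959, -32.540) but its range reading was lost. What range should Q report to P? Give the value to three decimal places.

64.474

eq1: (x − 0.303)² + (y + 5.124)² = 22.9774130051²
eq2: (x + 3.588)² + (y − 46.677)² = 39.9608480954²
eq3: (x + 19.285)² + (y − 15.721)² = 35.3778969618²
eq2−eq3, eq2−eq1 (x²,y² cancel):
  -31.394·x − 61.912·y = -1227.281220
  7.782·x − 103.602·y = -1096.361016
det = -31.394·-103.602 − -61.912·7.782 = 3734.280372
x = (-1227.281220·-103.602 − -61.912·-1096.361016) / 3734.280372 = 15.872104
y = (-31.394·-1096.361016 − -1227.281220·7.782) / 3734.280372 = 11.774654
|P − Q| = √((15.872104 − -30.959)² + (11.774654 − -32.540)²) = 64.474343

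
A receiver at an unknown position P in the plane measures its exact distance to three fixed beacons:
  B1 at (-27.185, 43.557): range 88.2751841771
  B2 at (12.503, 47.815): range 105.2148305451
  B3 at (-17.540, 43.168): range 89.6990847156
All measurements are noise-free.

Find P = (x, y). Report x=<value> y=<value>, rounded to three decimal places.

x=-39.020 y=-43.921

eq1: (x + 27.185)² + (y − 43.557)² = 88.2751841771²
eq2: (x − 12.503)² + (y − 47.815)² = 105.2148305451²
eq3: (x + 17.540)² + (y − 43.168)² = 89.6990847156²
eq1−eq3, eq1−eq2 (x²,y² cancel):
  19.290·x − 0.778·y = -718.526307
  79.376·x + 8.516·y = -3471.289665
det = 19.290·8.516 − -0.778·79.376 = 226.028168
x = (-718.526307·8.516 − -0.778·-3471.289665) / 226.028168 = -39.020063
y = (19.290·-3471.289665 − -718.526307·79.376) / 226.028168 = -43.921223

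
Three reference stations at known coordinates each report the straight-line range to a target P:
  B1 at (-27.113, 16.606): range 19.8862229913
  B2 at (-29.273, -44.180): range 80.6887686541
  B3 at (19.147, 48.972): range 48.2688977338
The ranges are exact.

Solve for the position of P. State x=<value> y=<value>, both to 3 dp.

eq1: (x + 27.113)² + (y − 16.606)² = 19.8862229913²
eq2: (x + 29.273)² + (y + 44.180)² = 80.6887686541²
eq3: (x − 19.147)² + (y − 48.972)² = 48.2688977338²
eq3−eq1, eq3−eq2 (x²,y² cancel):
  -92.520·x − 64.732·y = 180.434236
  -96.840·x − 186.304·y = -4136.874362
det = -92.520·-186.304 − -64.732·-96.840 = 10968.199200
x = (180.434236·-186.304 − -64.732·-4136.874362) / 10968.199200 = -27.479786
y = (-92.520·-4136.874362 − 180.434236·-96.840) / 10968.199200 = 36.488840

x=-27.480 y=36.489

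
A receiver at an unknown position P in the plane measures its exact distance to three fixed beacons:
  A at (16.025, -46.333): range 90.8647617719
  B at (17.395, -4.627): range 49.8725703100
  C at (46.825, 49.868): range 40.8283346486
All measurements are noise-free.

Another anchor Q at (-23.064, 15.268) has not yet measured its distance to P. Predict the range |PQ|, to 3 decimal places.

eq1: (x − 16.025)² + (y + 46.333)² = 90.8647617719²
eq2: (x − 17.395)² + (y + 4.627)² = 49.8725703100²
eq3: (x − 46.825)² + (y − 49.868)² = 40.8283346486²
eq1−eq3, eq1−eq2 (x²,y² cancel):
  61.600·x + 192.402·y = 8865.302557
  2.740·x + 83.412·y = 3689.579303
det = 61.600·83.412 − 192.402·2.740 = 4610.997720
x = (8865.302557·83.412 − 192.402·3689.579303) / 4610.997720 = 6.417305
y = (61.600·3689.579303 − 8865.302557·2.740) / 4610.997720 = 44.022393
|P − Q| = √((6.417305 − -23.064)² + (44.022393 − 15.268)²) = 41.182065

41.182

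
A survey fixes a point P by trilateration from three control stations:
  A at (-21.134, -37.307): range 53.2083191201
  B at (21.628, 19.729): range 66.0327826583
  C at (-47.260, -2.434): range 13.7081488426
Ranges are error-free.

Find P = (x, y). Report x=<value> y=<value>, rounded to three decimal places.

eq1: (x + 21.134)² + (y + 37.307)² = 53.2083191201²
eq2: (x − 21.628)² + (y − 19.729)² = 66.0327826583²
eq3: (x + 47.260)² + (y + 2.434)² = 13.7081488426²
eq3−eq1, eq3−eq2 (x²,y² cancel):
  52.252·x − 69.746·y = -3044.185630
  137.776·x + 44.326·y = -5554.843172
det = 52.252·44.326 − -69.746·137.776 = 11925.447048
x = (-3044.185630·44.326 − -69.746·-5554.843172) / 11925.447048 = -43.802523
y = (52.252·-5554.843172 − -3044.185630·137.776) / 11925.447048 = 10.830961

x=-43.803 y=10.831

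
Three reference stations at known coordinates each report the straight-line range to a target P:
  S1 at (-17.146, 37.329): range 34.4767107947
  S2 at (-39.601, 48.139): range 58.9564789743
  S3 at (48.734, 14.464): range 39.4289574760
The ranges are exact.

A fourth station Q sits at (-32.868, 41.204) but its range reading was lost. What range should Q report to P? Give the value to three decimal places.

49.539

eq1: (x + 17.146)² + (y − 37.329)² = 34.4767107947²
eq2: (x + 39.601)² + (y − 48.139)² = 58.9564789743²
eq3: (x − 48.734)² + (y − 14.464)² = 39.4289574760²
eq3−eq2, eq3−eq1 (x²,y² cancel):
  -176.670·x + 67.350·y = -619.831255
  -131.760·x + 45.730·y = -530.771395
det = -176.670·45.730 − 67.350·-131.760 = 794.916900
x = (-619.831255·45.730 − 67.350·-530.771395) / 794.916900 = 9.312382
y = (-176.670·-530.771395 − -619.831255·-131.760) / 794.916900 = 15.224756
|P − Q| = √((9.312382 − -32.868)² + (15.224756 − 41.204)²) = 49.538932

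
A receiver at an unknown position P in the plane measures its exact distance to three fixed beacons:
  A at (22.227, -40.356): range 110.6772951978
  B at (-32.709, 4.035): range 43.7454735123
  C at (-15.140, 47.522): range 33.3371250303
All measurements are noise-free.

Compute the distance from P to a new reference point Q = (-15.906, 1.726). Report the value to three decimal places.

eq1: (x − 22.227)² + (y + 40.356)² = 110.6772951978²
eq2: (x + 32.709)² + (y − 4.035)² = 43.7454735123²
eq3: (x + 15.140)² + (y − 47.522)² = 33.3371250303²
eq1−eq3, eq1−eq2 (x²,y² cancel):
  -74.734·x + 175.756·y = 11503.013586
  -109.872·x + 88.782·y = 9299.310860
det = -74.734·88.782 − 175.756·-109.872 = 12675.629244
x = (11503.013586·88.782 − 175.756·9299.310860) / 12675.629244 = -48.372283
y = (-74.734·9299.310860 − 11503.013586·-109.872) / 12675.629244 = 44.880171
|P − Q| = √((-48.372283 − -15.906)² + (44.880171 − 1.726)²) = 54.003167

54.003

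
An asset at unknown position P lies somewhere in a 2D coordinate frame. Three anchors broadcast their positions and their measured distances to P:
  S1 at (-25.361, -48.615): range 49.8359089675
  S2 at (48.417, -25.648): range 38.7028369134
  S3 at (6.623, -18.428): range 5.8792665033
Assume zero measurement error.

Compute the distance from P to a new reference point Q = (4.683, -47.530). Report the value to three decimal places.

33.370

eq1: (x + 25.361)² + (y + 48.615)² = 49.8359089675²
eq2: (x − 48.417)² + (y + 25.648)² = 38.7028369134²
eq3: (x − 6.623)² + (y + 18.428)² = 5.8792665033²
eq2−eq1, eq2−eq3 (x²,y² cancel):
  -147.556·x − 45.934·y = -981.135484
  -83.588·x + 14.440·y = -1155.226669
det = -147.556·14.440 − -45.934·-83.588 = -5970.239832
x = (-981.135484·14.440 − -45.934·-1155.226669) / -5970.239832 = 11.261152
y = (-147.556·-1155.226669 − -981.135484·-83.588) / -5970.239832 = -14.815062
|P − Q| = √((11.261152 − 4.683)² + (-14.815062 − -47.530)²) = 33.369736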